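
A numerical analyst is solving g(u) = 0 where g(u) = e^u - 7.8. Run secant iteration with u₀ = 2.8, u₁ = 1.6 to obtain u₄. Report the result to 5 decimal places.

g(2.8) = 8.6446468, g(1.6) = -2.8469676
u₂ = 1.6000000 − (-2.8469676)·(1.6000000 − 2.8000000) / (-2.8469676 − 8.6446468) = 1.6000000 − (3.4163611)/(-11.4916143) = 1.8972917
g(1.8972917) = -1.1321887
u₃ = 1.8972917 − (-1.1321887)·(1.8972917 − 1.6000000) / (-1.1321887 − (-2.8469676)) = 1.8972917 − (-0.3365903)/(1.7147788) = 2.0935795
g(2.0935795) = 0.3139071
u₄ = 2.0935795 − 0.3139071·(2.0935795 − 1.8972917) / (0.3139071 − (-1.1321887)) = 2.0935795 − (0.0616162)/(1.4460959) = 2.0509709

2.05097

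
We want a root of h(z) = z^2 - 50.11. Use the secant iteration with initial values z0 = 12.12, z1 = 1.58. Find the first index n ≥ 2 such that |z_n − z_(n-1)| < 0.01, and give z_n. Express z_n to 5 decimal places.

h(12.12) = 96.7844000, h(1.58) = -47.6136000
z2 = 1.5800000 − (-47.6136000)·(-10.5400000)/(-144.3980000) = 5.0554453;  |Δ| = 3.4754453
h(5.0554453) = -24.5524733
z3 = 5.0554453 − (-24.5524733)·(3.4754453)/(23.0611267) = 8.7556451;  |Δ| = 3.7001998
h(8.7556451) = 26.5513205
z4 = 8.7556451 − 26.5513205·(3.7001998)/(51.1037938) = 6.8331813;  |Δ| = 1.9224638
h(6.8331813) = -3.4176331
z5 = 6.8331813 − (-3.4176331)·(-1.9224638)/(-29.9689536) = 7.0524174;  |Δ| = 0.2192361
h(7.0524174) = -0.3734090
z6 = 7.0524174 − (-0.3734090)·(0.2192361)/(3.0442242) = 7.0793092;  |Δ| = 0.0268918
h(7.0793092) = 0.0066188
z7 = 7.0793092 − 0.0066188·(0.0268918)/(0.3800278) = 7.0788408;  |Δ| = 0.0004684
|z7 − z6| = 0.0004684 < 0.01

n = 7, z_n = 7.07884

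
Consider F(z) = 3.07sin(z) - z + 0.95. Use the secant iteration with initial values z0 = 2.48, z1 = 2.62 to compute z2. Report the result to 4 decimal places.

F(2.48) = 0.356129, F(2.62) = -0.140337
z2 = 2.620000 − (-0.140337)·(2.620000 − 2.480000) / (-0.140337 − 0.356129) = 2.620000 − (-0.019647)/(-0.496466) = 2.580426

2.5804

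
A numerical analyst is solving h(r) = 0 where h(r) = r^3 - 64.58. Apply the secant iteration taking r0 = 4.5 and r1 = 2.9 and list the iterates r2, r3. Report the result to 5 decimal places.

3.86358, 4.06355

h(4.5) = 26.5450000, h(2.9) = -40.1910000
r2 = 2.9000000 − (-40.1910000)·(2.9000000 − 4.5000000) / (-40.1910000 − 26.5450000) = 2.9000000 − (64.3056000)/(-66.7360000) = 3.8635819
h(3.8635819) = -6.9072899
r3 = 3.8635819 − (-6.9072899)·(3.8635819 − 2.9000000) / (-6.9072899 − (-40.1910000)) = 3.8635819 − (-6.6557393)/(33.2837101) = 4.0635517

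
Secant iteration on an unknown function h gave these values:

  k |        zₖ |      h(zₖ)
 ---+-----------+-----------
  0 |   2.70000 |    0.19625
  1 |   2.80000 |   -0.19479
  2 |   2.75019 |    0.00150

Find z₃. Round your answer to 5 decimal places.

2.75057

z₃ = 2.75019 − 0.00150·(2.75019 − 2.80000) / (0.00150 − (-0.19479))
   = 2.75019 − (-0.0000747)/(0.1962900) = 2.7505706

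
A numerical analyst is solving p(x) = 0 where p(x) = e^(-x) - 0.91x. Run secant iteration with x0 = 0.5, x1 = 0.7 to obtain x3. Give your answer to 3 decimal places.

0.602

p(0.5) = 0.15153, p(0.7) = -0.14041
x2 = 0.70000 − (-0.14041)·(0.70000 − 0.50000) / (-0.14041 − 0.15153) = 0.70000 − (-0.02808)/(-0.29195) = 0.60381
p(0.60381) = -0.00274
x3 = 0.60381 − (-0.00274)·(0.60381 − 0.70000) / (-0.00274 − (-0.14041)) = 0.60381 − (0.00026)/(0.13768) = 0.60189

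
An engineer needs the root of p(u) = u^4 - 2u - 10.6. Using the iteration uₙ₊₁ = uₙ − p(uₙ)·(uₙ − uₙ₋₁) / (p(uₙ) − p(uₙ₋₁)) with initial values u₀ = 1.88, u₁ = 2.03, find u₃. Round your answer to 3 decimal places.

p(1.88) = -1.86802, p(2.03) = 2.32182
u₂ = 2.03000 − 2.32182·(2.03000 − 1.88000) / (2.32182 − (-1.86802)) = 2.03000 − (0.34827)/(4.18983) = 1.94688
p(1.94688) = -0.12716
u₃ = 1.94688 − (-0.12716)·(1.94688 − 2.03000) / (-0.12716 − 2.32182) = 1.94688 − (0.01057)/(-2.44898) = 1.95119

1.951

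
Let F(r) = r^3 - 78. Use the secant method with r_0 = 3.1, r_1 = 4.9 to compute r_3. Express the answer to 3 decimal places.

4.247

F(3.1) = -48.20900, F(4.9) = 39.64900
r_2 = 4.90000 − 39.64900·(4.90000 − 3.10000) / (39.64900 − (-48.20900)) = 4.90000 − (71.36820)/(87.85800) = 4.08769
F(4.08769) = -9.69808
r_3 = 4.08769 − (-9.69808)·(4.08769 − 4.90000) / (-9.69808 − 39.64900) = 4.08769 − (7.87788)/(-49.34708) = 4.24733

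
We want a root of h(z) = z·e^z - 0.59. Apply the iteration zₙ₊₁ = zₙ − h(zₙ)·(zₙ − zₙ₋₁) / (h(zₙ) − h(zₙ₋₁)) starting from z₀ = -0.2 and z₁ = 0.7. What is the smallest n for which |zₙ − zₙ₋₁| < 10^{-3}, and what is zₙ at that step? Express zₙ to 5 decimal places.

n = 6, zₙ = 0.39677

h(-0.2) = -0.7537462, h(0.7) = 0.8196269
z₂ = 0.7000000 − 0.8196269·(0.9000000)/(1.5733730) = 0.2311575;  |Δ| = 0.4688425
h(0.2311575) = -0.2987283
z₃ = 0.2311575 − (-0.2987283)·(-0.4688425)/(-1.1183552) = 0.3563918;  |Δ| = 0.1252344
h(0.3563918) = -0.0810129
z₄ = 0.3563918 − (-0.0810129)·(0.1252344)/(0.2177154) = 0.4029921;  |Δ| = 0.0466003
h(0.4029921) = 0.0129952
z₅ = 0.4029921 − 0.0129952·(0.0466003)/(0.0940081) = 0.3965504;  |Δ| = 0.0064418
h(0.3965504) = -0.0004536
z₆ = 0.3965504 − (-0.0004536)·(-0.0064418)/(-0.0134488) = 0.3967676;  |Δ| = 0.0002173
|z₆ − z₅| = 0.0002173 < 10^{-3}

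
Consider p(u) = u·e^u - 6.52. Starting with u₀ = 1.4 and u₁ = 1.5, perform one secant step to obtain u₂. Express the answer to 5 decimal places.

1.48062

p(1.4) = -0.8427200, p(1.5) = 0.2025336
u₂ = 1.5000000 − 0.2025336·(1.5000000 − 1.4000000) / (0.2025336 − (-0.8427200)) = 1.5000000 − (0.0202534)/(1.0452537) = 1.4806235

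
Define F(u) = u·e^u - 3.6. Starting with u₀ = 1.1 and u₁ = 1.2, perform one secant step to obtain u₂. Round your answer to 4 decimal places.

F(1.1) = -0.295417, F(1.2) = 0.384140
u₂ = 1.200000 − 0.384140·(1.200000 − 1.100000) / (0.384140 − (-0.295417)) = 1.200000 − (0.038414)/(0.679558) = 1.143472

1.1435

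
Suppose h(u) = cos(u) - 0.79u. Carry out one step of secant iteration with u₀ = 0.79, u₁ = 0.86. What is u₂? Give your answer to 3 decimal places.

0.842

h(0.79) = 0.07975, h(0.86) = -0.02696
u₂ = 0.86000 − (-0.02696)·(0.86000 − 0.79000) / (-0.02696 − 0.07975) = 0.86000 − (-0.00189)/(-0.10671) = 0.84231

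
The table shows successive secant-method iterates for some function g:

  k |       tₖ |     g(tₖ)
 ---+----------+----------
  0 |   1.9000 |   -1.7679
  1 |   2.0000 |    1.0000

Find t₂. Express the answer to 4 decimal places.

t₂ = 2.0000 − 1.0000·(2.0000 − 1.9000) / (1.0000 − (-1.7679))
   = 2.0000 − (0.100000)/(2.767900) = 1.963872

1.9639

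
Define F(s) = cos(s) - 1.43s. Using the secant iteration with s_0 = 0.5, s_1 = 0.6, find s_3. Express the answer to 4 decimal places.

0.5836

F(0.5) = 0.162583, F(0.6) = -0.032664
s_2 = 0.600000 − (-0.032664)·(0.600000 − 0.500000) / (-0.032664 − 0.162583) = 0.600000 − (-0.003266)/(-0.195247) = 0.583270
F(0.583270) = 0.000590
s_3 = 0.583270 − 0.000590·(0.583270 − 0.600000) / (0.000590 − (-0.032664)) = 0.583270 − (-0.000010)/(0.033254) = 0.583567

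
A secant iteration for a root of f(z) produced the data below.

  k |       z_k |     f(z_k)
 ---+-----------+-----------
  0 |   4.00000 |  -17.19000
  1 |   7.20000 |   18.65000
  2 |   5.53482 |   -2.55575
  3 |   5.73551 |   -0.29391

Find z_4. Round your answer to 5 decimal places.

5.76159

z_4 = 5.73551 − (-0.29391)·(5.73551 − 5.53482) / (-0.29391 − (-2.55575))
   = 5.73551 − (-0.0589848)/(2.2618400) = 5.7615882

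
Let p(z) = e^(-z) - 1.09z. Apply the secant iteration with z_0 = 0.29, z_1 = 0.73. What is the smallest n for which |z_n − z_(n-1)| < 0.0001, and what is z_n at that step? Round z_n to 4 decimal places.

p(0.29) = 0.432164, p(0.73) = -0.313791
z_2 = 0.730000 − (-0.313791)·(0.440000)/(-0.745955) = 0.544911;  |Δ| = 0.185089
p(0.544911) = -0.014059
z_3 = 0.544911 − (-0.014059)·(-0.185089)/(0.299732) = 0.536229;  |Δ| = 0.008682
p(0.536229) = 0.000460
z_4 = 0.536229 − 0.000460·(-0.008682)/(0.014520) = 0.536504;  |Δ| = 0.000275
p(0.536504) = -0.000001
z_5 = 0.536504 − (-0.000001)·(0.000275)/(-0.000461) = 0.536504;  |Δ| = 0.000000
|z_5 − z_4| = 0.000000 < 0.0001

n = 5, z_n = 0.5365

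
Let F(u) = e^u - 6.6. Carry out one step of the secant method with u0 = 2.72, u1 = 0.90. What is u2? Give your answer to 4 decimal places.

1.4924

F(2.72) = 8.580322, F(0.90) = -4.140397
u2 = 0.900000 − (-4.140397)·(0.900000 − 2.720000) / (-4.140397 − 8.580322) = 0.900000 − (7.535522)/(-12.720719) = 1.492382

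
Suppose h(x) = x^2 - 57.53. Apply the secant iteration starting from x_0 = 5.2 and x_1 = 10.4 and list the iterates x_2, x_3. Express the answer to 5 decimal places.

7.15449, 7.51584

h(5.2) = -30.4900000, h(10.4) = 50.6300000
x_2 = 10.4000000 − 50.6300000·(10.4000000 − 5.2000000) / (50.6300000 − (-30.4900000)) = 10.4000000 − (263.2760000)/(81.1200000) = 7.1544872
h(7.1544872) = -6.3433132
x_3 = 7.1544872 − (-6.3433132)·(7.1544872 − 10.4000000) / (-6.3433132 − 50.6300000) = 7.1544872 − (20.5873043)/(-56.9733132) = 7.5158371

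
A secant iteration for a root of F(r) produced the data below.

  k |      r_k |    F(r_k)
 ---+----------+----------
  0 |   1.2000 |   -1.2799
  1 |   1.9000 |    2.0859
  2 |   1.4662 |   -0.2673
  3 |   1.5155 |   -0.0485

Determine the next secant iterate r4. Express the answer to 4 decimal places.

1.5264

r4 = 1.5155 − (-0.0485)·(1.5155 − 1.4662) / (-0.0485 − (-0.2673))
   = 1.5155 − (-0.002391)/(0.218800) = 1.526428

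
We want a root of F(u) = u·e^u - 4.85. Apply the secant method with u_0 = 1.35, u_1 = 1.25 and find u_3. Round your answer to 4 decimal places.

F(1.35) = 0.357524, F(1.25) = -0.487071
u_2 = 1.250000 − (-0.487071)·(1.250000 − 1.350000) / (-0.487071 − 0.357524) = 1.250000 − (0.048707)/(-0.844596) = 1.307669
F(1.307669) = -0.014834
u_3 = 1.307669 − (-0.014834)·(1.307669 − 1.250000) / (-0.014834 − (-0.487071)) = 1.307669 − (-0.000855)/(0.472237) = 1.309481

1.3095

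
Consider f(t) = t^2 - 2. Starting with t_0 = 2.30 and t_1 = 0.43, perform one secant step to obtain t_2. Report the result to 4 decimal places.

1.0949

f(2.30) = 3.290000, f(0.43) = -1.815100
t_2 = 0.430000 − (-1.815100)·(0.430000 − 2.300000) / (-1.815100 − 3.290000) = 0.430000 − (3.394237)/(-5.105100) = 1.094872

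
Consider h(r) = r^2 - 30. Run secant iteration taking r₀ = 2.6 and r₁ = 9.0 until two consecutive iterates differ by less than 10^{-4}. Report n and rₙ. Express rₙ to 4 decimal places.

n = 7, rₙ = 5.4772

h(2.6) = -23.240000, h(9.0) = 51.000000
r₂ = 9.000000 − 51.000000·(6.400000)/(74.240000) = 4.603448;  |Δ| = 4.396552
h(4.603448) = -8.808264
r₃ = 4.603448 − (-8.808264)·(-4.396552)/(-59.808264) = 5.250951;  |Δ| = 0.647502
h(5.250951) = -2.427518
r₄ = 5.250951 − (-2.427518)·(0.647502)/(6.380746) = 5.497289;  |Δ| = 0.246339
h(5.497289) = 0.220187
r₅ = 5.497289 − 0.220187·(0.246339)/(2.647706) = 5.476803;  |Δ| = 0.020486
h(5.476803) = -0.004627
r₆ = 5.476803 − (-0.004627)·(-0.020486)/(-0.224814) = 5.477225;  |Δ| = 0.000422
h(5.477225) = -0.000008
r₇ = 5.477225 − (-0.000008)·(0.000422)/(0.004618) = 5.477226;  |Δ| = 0.000001
|r₇ − r₆| = 0.000001 < 10^{-4}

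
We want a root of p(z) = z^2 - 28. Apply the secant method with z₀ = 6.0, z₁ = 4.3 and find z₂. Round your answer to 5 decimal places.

5.22330

p(6.0) = 8.0000000, p(4.3) = -9.5100000
z₂ = 4.3000000 − (-9.5100000)·(4.3000000 − 6.0000000) / (-9.5100000 − 8.0000000) = 4.3000000 − (16.1670000)/(-17.5100000) = 5.2233010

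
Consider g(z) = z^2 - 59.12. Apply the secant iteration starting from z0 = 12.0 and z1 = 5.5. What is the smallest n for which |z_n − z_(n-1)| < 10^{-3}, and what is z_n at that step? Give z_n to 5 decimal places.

g(12.0) = 84.8800000, g(5.5) = -28.8700000
z2 = 5.5000000 − (-28.8700000)·(-6.5000000)/(-113.7500000) = 7.1497143;  |Δ| = 1.6497143
g(7.1497143) = -8.0015856
z3 = 7.1497143 − (-8.0015856)·(1.6497143)/(20.8684144) = 7.7822650;  |Δ| = 0.6325507
g(7.7822650) = 1.4436483
z4 = 7.7822650 − 1.4436483·(0.6325507)/(9.4452339) = 7.6855833;  |Δ| = 0.0966816
g(7.6855833) = -0.0518087
z5 = 7.6855833 − (-0.0518087)·(-0.0966816)/(-1.4954570) = 7.6889328;  |Δ| = 0.0033494
g(7.6889328) = -0.0003126
z6 = 7.6889328 − (-0.0003126)·(0.0033494)/(0.0514961) = 7.6889531;  |Δ| = 0.0000203
|z6 − z5| = 0.0000203 < 10^{-3}

n = 6, z_n = 7.68895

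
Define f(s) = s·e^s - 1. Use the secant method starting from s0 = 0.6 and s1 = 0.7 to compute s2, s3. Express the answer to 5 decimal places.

0.57052, 0.56749

f(0.6) = 0.0932713, f(0.7) = 0.4096269
s2 = 0.7000000 − 0.4096269·(0.7000000 − 0.6000000) / (0.4096269 − 0.0932713) = 0.7000000 − (0.0409627)/(0.3163556) = 0.5705170
f(0.5705170) = 0.0093480
s3 = 0.5705170 − 0.0093480·(0.5705170 − 0.7000000) / (0.0093480 − 0.4096269) = 0.5705170 − (-0.0012104)/(-0.4002789) = 0.5674930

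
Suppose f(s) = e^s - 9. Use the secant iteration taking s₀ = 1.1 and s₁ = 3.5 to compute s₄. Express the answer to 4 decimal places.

2.3201

f(1.1) = -5.995834, f(3.5) = 24.115452
s₂ = 3.500000 − 24.115452·(3.500000 − 1.100000) / (24.115452 − (-5.995834)) = 3.500000 − (57.877085)/(30.111286) = 1.577894
f(1.577894) = -4.155258
s₃ = 1.577894 − (-4.155258)·(1.577894 − 3.500000) / (-4.155258 − 24.115452) = 1.577894 − (7.986847)/(-28.270710) = 1.860407
f(1.860407) = -2.573648
s₄ = 1.860407 − (-2.573648)·(1.860407 − 1.577894) / (-2.573648 − (-4.155258)) = 1.860407 − (-0.727089)/(1.581611) = 2.320122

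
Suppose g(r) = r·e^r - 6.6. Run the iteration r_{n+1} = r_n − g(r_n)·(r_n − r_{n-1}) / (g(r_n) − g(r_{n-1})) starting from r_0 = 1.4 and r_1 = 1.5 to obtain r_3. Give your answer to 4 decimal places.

g(1.4) = -0.922720, g(1.5) = 0.122534
r_2 = 1.500000 − 0.122534·(1.500000 − 1.400000) / (0.122534 − (-0.922720)) = 1.500000 − (0.012253)/(1.045254) = 1.488277
g(1.488277) = -0.007739
r_3 = 1.488277 − (-0.007739)·(1.488277 − 1.500000) / (-0.007739 − 0.122534) = 1.488277 − (0.000091)/(-0.130273) = 1.488974

1.4890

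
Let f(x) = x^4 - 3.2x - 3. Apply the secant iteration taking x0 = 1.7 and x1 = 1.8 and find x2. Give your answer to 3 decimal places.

f(1.7) = -0.08790, f(1.8) = 1.73760
x2 = 1.80000 − 1.73760·(1.80000 − 1.70000) / (1.73760 − (-0.08790)) = 1.80000 − (0.17376)/(1.82550) = 1.70482

1.705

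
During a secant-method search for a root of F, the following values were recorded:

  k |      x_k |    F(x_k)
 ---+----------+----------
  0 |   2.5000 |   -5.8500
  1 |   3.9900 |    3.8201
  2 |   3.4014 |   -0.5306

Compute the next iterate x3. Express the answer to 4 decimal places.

3.4732

x3 = 3.4014 − (-0.5306)·(3.4014 − 3.9900) / (-0.5306 − 3.8201)
   = 3.4014 − (0.312311)/(-4.350700) = 3.473184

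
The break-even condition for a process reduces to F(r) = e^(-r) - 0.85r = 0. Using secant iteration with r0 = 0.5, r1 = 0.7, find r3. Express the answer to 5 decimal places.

F(0.5) = 0.1815307, F(0.7) = -0.0984147
r2 = 0.7000000 − (-0.0984147)·(0.7000000 − 0.5000000) / (-0.0984147 − 0.1815307) = 0.7000000 − (-0.0196829)/(-0.2799454) = 0.6296901
F(0.6296901) = -0.0024797
r3 = 0.6296901 − (-0.0024797)·(0.6296901 − 0.7000000) / (-0.0024797 − (-0.0984147)) = 0.6296901 − (0.0001743)/(0.0959350) = 0.6278727

0.62787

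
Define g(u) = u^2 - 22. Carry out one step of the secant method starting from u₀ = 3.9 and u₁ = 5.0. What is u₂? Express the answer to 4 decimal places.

g(3.9) = -6.790000, g(5.0) = 3.000000
u₂ = 5.000000 − 3.000000·(5.000000 − 3.900000) / (3.000000 − (-6.790000)) = 5.000000 − (3.300000)/(9.790000) = 4.662921

4.6629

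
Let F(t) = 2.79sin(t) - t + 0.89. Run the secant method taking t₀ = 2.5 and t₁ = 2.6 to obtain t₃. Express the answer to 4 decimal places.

F(2.5) = 0.059737, F(2.6) = -0.271751
t₂ = 2.600000 − (-0.271751)·(2.600000 − 2.500000) / (-0.271751 − 0.059737) = 2.600000 − (-0.027175)/(-0.331488) = 2.518021
F(2.518021) = 0.001167
t₃ = 2.518021 − 0.001167·(2.518021 − 2.600000) / (0.001167 − (-0.271751)) = 2.518021 − (-0.000096)/(0.272918) = 2.518372

2.5184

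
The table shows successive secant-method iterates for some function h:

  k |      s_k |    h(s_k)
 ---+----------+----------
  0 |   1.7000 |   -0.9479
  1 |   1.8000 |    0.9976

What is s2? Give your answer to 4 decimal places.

s2 = 1.8000 − 0.9976·(1.8000 − 1.7000) / (0.9976 − (-0.9479))
   = 1.8000 − (0.099760)/(1.945500) = 1.748723

1.7487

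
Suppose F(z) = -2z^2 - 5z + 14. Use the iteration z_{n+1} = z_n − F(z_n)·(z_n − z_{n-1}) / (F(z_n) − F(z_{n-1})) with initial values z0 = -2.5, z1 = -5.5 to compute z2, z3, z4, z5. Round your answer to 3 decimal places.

F(-2.5) = 14.00000, F(-5.5) = -19.00000
z2 = -5.50000 − (-19.00000)·(-5.50000 − (-2.50000)) / (-19.00000 − 14.00000) = -5.50000 − (57.00000)/(-33.00000) = -3.77273
F(-3.77273) = 4.39669
z3 = -3.77273 − 4.39669·(-3.77273 − (-5.50000)) / (4.39669 − (-19.00000)) = -3.77273 − (7.59429)/(23.39669) = -4.09732
F(-4.09732) = 0.91059
z4 = -4.09732 − 0.91059·(-4.09732 − (-3.77273)) / (0.91059 − 4.39669) = -4.09732 − (-0.29557)/(-3.48610) = -4.18210
F(-4.18210) = -0.06942
z5 = -4.18210 − (-0.06942)·(-4.18210 − (-4.09732)) / (-0.06942 − 0.91059) = -4.18210 − (0.00589)/(-0.98001) = -4.17609

-3.773, -4.097, -4.182, -4.176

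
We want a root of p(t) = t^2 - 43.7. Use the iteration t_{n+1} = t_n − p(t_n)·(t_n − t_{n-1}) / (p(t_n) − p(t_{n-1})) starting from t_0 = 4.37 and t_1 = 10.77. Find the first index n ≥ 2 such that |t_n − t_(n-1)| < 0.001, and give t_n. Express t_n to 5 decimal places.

n = 6, t_n = 6.61060

p(4.37) = -24.6031000, p(10.77) = 72.2929000
t_2 = 10.7700000 − 72.2929000·(6.4000000)/(96.8960000) = 5.9950396;  |Δ| = 4.7749604
p(5.9950396) = -7.7594998
t_3 = 5.9950396 − (-7.7594998)·(-4.7749604)/(-80.0523998) = 6.4578778;  |Δ| = 0.4628381
p(6.4578778) = -1.9958146
t_4 = 6.4578778 − (-1.9958146)·(0.4628381)/(5.7636852) = 6.6181466;  |Δ| = 0.1602688
p(6.6181466) = 0.0998646
t_5 = 6.6181466 − 0.0998646·(0.1602688)/(2.0956793) = 6.6105094;  |Δ| = 0.0076372
p(6.6105094) = -0.0011657
t_6 = 6.6105094 − (-0.0011657)·(-0.0076372)/(-0.1010303) = 6.6105975;  |Δ| = 0.0000881
|t_6 − t_5| = 0.0000881 < 0.001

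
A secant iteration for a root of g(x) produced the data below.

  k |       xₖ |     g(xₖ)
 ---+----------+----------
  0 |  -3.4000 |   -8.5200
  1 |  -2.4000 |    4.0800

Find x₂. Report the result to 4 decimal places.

x₂ = -2.4000 − 4.0800·(-2.4000 − (-3.4000)) / (4.0800 − (-8.5200))
   = -2.4000 − (4.080000)/(12.600000) = -2.723810

-2.7238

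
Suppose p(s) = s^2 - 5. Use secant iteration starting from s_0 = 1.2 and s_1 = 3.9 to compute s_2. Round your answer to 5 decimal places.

p(1.2) = -3.5600000, p(3.9) = 10.2100000
s_2 = 3.9000000 − 10.2100000·(3.9000000 − 1.2000000) / (10.2100000 − (-3.5600000)) = 3.9000000 − (27.5670000)/(13.7700000) = 1.8980392

1.89804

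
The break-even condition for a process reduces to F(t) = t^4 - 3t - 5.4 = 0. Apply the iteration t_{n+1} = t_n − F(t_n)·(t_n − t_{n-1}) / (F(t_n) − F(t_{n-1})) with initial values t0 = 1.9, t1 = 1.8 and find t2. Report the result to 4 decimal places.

1.8135

F(1.9) = 1.932100, F(1.8) = -0.302400
t2 = 1.800000 − (-0.302400)·(1.800000 − 1.900000) / (-0.302400 − 1.932100) = 1.800000 − (0.030240)/(-2.234500) = 1.813533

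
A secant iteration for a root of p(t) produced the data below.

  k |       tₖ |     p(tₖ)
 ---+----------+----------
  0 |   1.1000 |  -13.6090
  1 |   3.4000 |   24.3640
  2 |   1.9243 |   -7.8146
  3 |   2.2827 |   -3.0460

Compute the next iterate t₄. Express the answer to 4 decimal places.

2.5116

t₄ = 2.2827 − (-3.0460)·(2.2827 − 1.9243) / (-3.0460 − (-7.8146))
   = 2.2827 − (-1.091686)/(4.768600) = 2.511632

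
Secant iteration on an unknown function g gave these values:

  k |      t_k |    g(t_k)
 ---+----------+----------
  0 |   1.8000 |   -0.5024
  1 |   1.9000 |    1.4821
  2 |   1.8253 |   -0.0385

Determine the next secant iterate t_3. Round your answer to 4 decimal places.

1.8272

t_3 = 1.8253 − (-0.0385)·(1.8253 − 1.9000) / (-0.0385 − 1.4821)
   = 1.8253 − (0.002876)/(-1.520600) = 1.827191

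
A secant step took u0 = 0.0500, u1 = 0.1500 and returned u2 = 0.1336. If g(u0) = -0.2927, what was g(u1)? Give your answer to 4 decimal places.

The secant line through (0.0500, -0.2927) and (0.1500, g(u1)) crosses zero at u2 = 0.1336.
So (0.0500, -0.2927), (0.1500, g(u1)), (0.1336, 0) are collinear:
g(u1) = -0.2927 · (0.1500 − 0.1336) / (0.0500 − 0.1336) = -0.2927 · (0.016400)/(-0.083600) = 0.057420

0.0574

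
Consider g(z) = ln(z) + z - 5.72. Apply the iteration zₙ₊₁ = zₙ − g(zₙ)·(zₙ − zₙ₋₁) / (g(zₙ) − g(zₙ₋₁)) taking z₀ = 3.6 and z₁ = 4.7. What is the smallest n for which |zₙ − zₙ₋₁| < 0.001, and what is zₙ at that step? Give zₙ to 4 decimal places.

g(3.6) = -0.839066, g(4.7) = 0.527563
z₂ = 4.700000 − 0.527563·(1.100000)/(1.366629) = 4.275365;  |Δ| = 0.424635
g(4.275365) = 0.008234
z₃ = 4.275365 − 0.008234·(-0.424635)/(-0.519328) = 4.268632;  |Δ| = 0.006733
g(4.268632) = -0.000075
z₄ = 4.268632 − (-0.000075)·(-0.006733)/(-0.008309) = 4.268692;  |Δ| = 0.000060
|z₄ − z₃| = 0.000060 < 0.001

n = 4, zₙ = 4.2687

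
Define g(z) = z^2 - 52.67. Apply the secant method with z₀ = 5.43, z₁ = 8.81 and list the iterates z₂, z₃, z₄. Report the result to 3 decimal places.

g(5.43) = -23.18510, g(8.81) = 24.94610
z₂ = 8.81000 − 24.94610·(8.81000 − 5.43000) / (24.94610 − (-23.18510)) = 8.81000 − (84.31782)/(48.13120) = 7.05817
g(7.05817) = -2.85228
z₃ = 7.05817 − (-2.85228)·(7.05817 − 8.81000) / (-2.85228 − 24.94610) = 7.05817 − (4.99671)/(-27.79838) = 7.23792
g(7.23792) = -0.28258
z₄ = 7.23792 − (-0.28258)·(7.23792 − 7.05817) / (-0.28258 − (-2.85228)) = 7.23792 − (-0.05079)/(2.56970) = 7.25768

7.058, 7.238, 7.258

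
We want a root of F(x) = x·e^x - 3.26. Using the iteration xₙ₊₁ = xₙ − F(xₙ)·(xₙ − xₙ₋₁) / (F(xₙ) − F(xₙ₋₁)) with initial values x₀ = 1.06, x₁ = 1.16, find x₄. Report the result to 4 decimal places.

F(1.06) = -0.200447, F(1.16) = 0.440323
x₂ = 1.160000 − 0.440323·(1.160000 − 1.060000) / (0.440323 − (-0.200447)) = 1.160000 − (0.044032)/(0.640769) = 1.091282
F(1.091282) = -0.010063
x₃ = 1.091282 − (-0.010063)·(1.091282 − 1.160000) / (-0.010063 − 0.440323) = 1.091282 − (0.000692)/(-0.450386) = 1.092818
F(1.092818) = -0.000490
x₄ = 1.092818 − (-0.000490)·(1.092818 − 1.091282) / (-0.000490 − (-0.010063)) = 1.092818 − (-0.000001)/(0.009573) = 1.092896

1.0929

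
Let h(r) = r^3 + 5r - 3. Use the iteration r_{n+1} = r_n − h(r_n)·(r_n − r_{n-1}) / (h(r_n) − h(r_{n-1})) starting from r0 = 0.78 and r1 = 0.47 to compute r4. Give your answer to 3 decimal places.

0.564

h(0.78) = 1.37455, h(0.47) = -0.54618
r2 = 0.47000 − (-0.54618)·(0.47000 − 0.78000) / (-0.54618 − 1.37455) = 0.47000 − (0.16931)/(-1.92073) = 0.55815
h(0.55815) = -0.03536
r3 = 0.55815 − (-0.03536)·(0.55815 − 0.47000) / (-0.03536 − (-0.54618)) = 0.55815 − (-0.00312)/(0.51082) = 0.56425
h(0.56425) = 0.00092
r4 = 0.56425 − 0.00092·(0.56425 − 0.55815) / (0.00092 − (-0.03536)) = 0.56425 − (0.00001)/(0.03628) = 0.56410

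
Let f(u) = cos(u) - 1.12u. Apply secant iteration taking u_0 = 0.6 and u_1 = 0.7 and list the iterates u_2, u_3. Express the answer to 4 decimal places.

0.6889, 0.6891

f(0.6) = 0.153336, f(0.7) = -0.019158
u_2 = 0.700000 − (-0.019158)·(0.700000 − 0.600000) / (-0.019158 − 0.153336) = 0.700000 − (-0.001916)/(-0.172493) = 0.688894
f(0.688894) = 0.000389
u_3 = 0.688894 − 0.000389·(0.688894 − 0.700000) / (0.000389 − (-0.019158)) = 0.688894 − (-0.000004)/(0.019547) = 0.689115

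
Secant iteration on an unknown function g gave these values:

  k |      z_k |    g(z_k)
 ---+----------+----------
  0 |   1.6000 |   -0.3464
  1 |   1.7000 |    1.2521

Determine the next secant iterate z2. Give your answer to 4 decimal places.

z2 = 1.7000 − 1.2521·(1.7000 − 1.6000) / (1.2521 − (-0.3464))
   = 1.7000 − (0.125210)/(1.598500) = 1.621670

1.6217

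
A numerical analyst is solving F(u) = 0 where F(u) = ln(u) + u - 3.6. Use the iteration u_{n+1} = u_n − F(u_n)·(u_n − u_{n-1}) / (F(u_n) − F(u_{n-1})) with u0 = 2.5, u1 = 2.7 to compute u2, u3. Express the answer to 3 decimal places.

2.633, 2.632

F(2.5) = -0.18371, F(2.7) = 0.09325
u2 = 2.70000 − 0.09325·(2.70000 − 2.50000) / (0.09325 − (-0.18371)) = 2.70000 − (0.01865)/(0.27696) = 2.63266
F(2.63266) = 0.00066
u3 = 2.63266 − 0.00066·(2.63266 − 2.70000) / (0.00066 − 0.09325) = 2.63266 − (-0.00004)/(-0.09260) = 2.63218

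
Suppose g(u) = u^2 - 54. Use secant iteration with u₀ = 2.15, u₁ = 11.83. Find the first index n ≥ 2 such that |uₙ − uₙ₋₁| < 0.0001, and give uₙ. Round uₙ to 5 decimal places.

n = 7, uₙ = 7.34847

g(2.15) = -49.3775000, g(11.83) = 85.9489000
u₂ = 11.8300000 − 85.9489000·(9.6800000)/(135.3264000) = 5.6820100;  |Δ| = 6.1479900
g(5.6820100) = -21.7147622
u₃ = 5.6820100 − (-21.7147622)·(-6.1479900)/(-107.6636622) = 6.9220026;  |Δ| = 1.2399926
g(6.9220026) = -6.0858803
u₄ = 6.9220026 − (-6.0858803)·(1.2399926)/(15.6288819) = 7.4048552;  |Δ| = 0.4828526
g(7.4048552) = 0.8318803
u₅ = 7.4048552 − 0.8318803·(0.4828526)/(6.9177606) = 7.3467908;  |Δ| = 0.0580644
g(7.3467908) = -0.0246651
u₆ = 7.3467908 − (-0.0246651)·(-0.0580644)/(-0.8565453) = 7.3484628;  |Δ| = 0.0016720
g(7.3484628) = -0.0000943
u₇ = 7.3484628 − (-0.0000943)·(0.0016720)/(0.0245708) = 7.3484692;  |Δ| = 0.0000064
|u₇ − u₆| = 0.0000064 < 0.0001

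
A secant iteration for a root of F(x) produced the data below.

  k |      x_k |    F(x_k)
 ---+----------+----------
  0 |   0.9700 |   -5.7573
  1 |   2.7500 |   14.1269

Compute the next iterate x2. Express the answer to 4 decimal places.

1.4854

x2 = 2.7500 − 14.1269·(2.7500 − 0.9700) / (14.1269 − (-5.7573))
   = 2.7500 − (25.145882)/(19.884200) = 1.485384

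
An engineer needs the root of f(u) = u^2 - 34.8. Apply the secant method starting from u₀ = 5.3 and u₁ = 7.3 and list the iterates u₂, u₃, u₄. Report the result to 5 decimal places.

5.83254, 5.89205, 5.89919

f(5.3) = -6.7100000, f(7.3) = 18.4900000
u₂ = 7.3000000 − 18.4900000·(7.3000000 − 5.3000000) / (18.4900000 − (-6.7100000)) = 7.3000000 − (36.9800000)/(25.2000000) = 5.8325397
f(5.8325397) = -0.7814809
u₃ = 5.8325397 − (-0.7814809)·(5.8325397 − 7.3000000) / (-0.7814809 − 18.4900000) = 5.8325397 − (1.1467921)/(-19.2714809) = 5.8920469
f(5.8920469) = -0.0837834
u₄ = 5.8920469 − (-0.0837834)·(5.8920469 − 5.8325397) / (-0.0837834 − (-0.7814809)) = 5.8920469 − (-0.0049857)/(0.6976975) = 5.8991929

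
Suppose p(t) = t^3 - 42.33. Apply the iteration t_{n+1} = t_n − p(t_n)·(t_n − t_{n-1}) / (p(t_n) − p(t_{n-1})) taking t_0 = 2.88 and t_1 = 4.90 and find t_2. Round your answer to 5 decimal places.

3.27732

p(2.88) = -18.4421280, p(4.90) = 75.3190000
t_2 = 4.9000000 − 75.3190000·(4.9000000 − 2.8800000) / (75.3190000 − (-18.4421280)) = 4.9000000 − (152.1443800)/(93.7611280) = 3.2773192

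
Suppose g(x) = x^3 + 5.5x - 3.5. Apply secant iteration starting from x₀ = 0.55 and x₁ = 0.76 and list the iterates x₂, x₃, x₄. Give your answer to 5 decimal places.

g(0.55) = -0.3086250, g(0.76) = 1.1189760
x₂ = 0.7600000 − 1.1189760·(0.7600000 − 0.5500000) / (1.1189760 − (-0.3086250)) = 0.7600000 − (0.2349850)/(1.4276010) = 0.5953987
g(0.5953987) = -0.0142384
x₃ = 0.5953987 − (-0.0142384)·(0.5953987 − 0.7600000) / (-0.0142384 − 1.1189760) = 0.5953987 − (0.0023437)/(-1.1332144) = 0.5974669
g(0.5974669) = -0.0006564
x₄ = 0.5974669 − (-0.0006564)·(0.5974669 − 0.5953987) / (-0.0006564 − (-0.0142384)) = 0.5974669 − (-0.0000014)/(0.0135820) = 0.5975668

0.59540, 0.59747, 0.59757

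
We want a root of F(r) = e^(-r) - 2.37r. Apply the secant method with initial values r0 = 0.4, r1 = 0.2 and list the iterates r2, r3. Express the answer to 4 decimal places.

F(0.4) = -0.277680, F(0.2) = 0.344731
r2 = 0.200000 − 0.344731·(0.200000 − 0.400000) / (0.344731 − (-0.277680)) = 0.200000 − (-0.068946)/(0.622411) = 0.310773
F(0.310773) = -0.003651
r3 = 0.310773 − (-0.003651)·(0.310773 − 0.200000) / (-0.003651 − 0.344731) = 0.310773 − (-0.000404)/(-0.348382) = 0.309612

0.3108, 0.3096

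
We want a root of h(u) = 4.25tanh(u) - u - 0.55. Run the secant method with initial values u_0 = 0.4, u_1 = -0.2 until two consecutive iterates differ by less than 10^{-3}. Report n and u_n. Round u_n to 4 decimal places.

n = 4, u_n = 0.1714

h(0.4) = 0.664783, h(-0.2) = -1.188845
u_2 = -0.200000 − (-1.188845)·(-0.600000)/(-1.853628) = 0.184817;  |Δ| = 0.384817
h(0.184817) = 0.041832
u_3 = 0.184817 − 0.041832·(0.384817)/(1.230677) = 0.171736;  |Δ| = 0.013080
h(0.171736) = 0.001052
u_4 = 0.171736 − 0.001052·(-0.013080)/(-0.040780) = 0.171399;  |Δ| = 0.000337
|u_4 − u_3| = 0.000337 < 10^{-3}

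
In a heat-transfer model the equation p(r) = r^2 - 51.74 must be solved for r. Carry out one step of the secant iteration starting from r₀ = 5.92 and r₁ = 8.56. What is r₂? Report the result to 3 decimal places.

7.073

p(5.92) = -16.69360, p(8.56) = 21.53360
r₂ = 8.56000 − 21.53360·(8.56000 − 5.92000) / (21.53360 − (-16.69360)) = 8.56000 − (56.84870)/(38.22720) = 7.07287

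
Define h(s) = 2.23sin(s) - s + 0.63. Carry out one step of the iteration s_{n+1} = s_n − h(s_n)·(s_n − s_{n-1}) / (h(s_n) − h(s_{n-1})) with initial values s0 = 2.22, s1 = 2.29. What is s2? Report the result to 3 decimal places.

2.297

h(2.22) = 0.18634, h(2.29) = 0.01770
s2 = 2.29000 − 0.01770·(2.29000 − 2.22000) / (0.01770 − 0.18634) = 2.29000 − (0.00124)/(-0.16864) = 2.29735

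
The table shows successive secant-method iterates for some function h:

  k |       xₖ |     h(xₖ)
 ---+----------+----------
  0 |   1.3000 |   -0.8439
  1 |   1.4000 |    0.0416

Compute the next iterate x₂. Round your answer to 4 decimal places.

1.3953

x₂ = 1.4000 − 0.0416·(1.4000 − 1.3000) / (0.0416 − (-0.8439))
   = 1.4000 − (0.004160)/(0.885500) = 1.395302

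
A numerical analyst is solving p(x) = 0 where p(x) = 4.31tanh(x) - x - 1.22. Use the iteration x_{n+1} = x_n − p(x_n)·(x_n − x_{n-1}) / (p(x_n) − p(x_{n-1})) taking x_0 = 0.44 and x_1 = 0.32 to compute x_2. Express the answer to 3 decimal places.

p(0.44) = 0.12281, p(0.32) = -0.20603
x_2 = 0.32000 − (-0.20603)·(0.32000 − 0.44000) / (-0.20603 − 0.12281) = 0.32000 − (0.02472)/(-0.32883) = 0.39518

0.395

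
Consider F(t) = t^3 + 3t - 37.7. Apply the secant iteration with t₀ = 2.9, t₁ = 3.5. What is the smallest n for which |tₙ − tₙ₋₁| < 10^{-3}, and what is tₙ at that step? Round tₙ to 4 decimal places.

n = 5, tₙ = 3.0557

F(2.9) = -4.611000, F(3.5) = 15.675000
t₂ = 3.500000 − 15.675000·(0.600000)/(20.286000) = 3.036380;  |Δ| = 0.463620
F(3.036380) = -0.596647
t₃ = 3.036380 − (-0.596647)·(-0.463620)/(-16.271647) = 3.053380;  |Δ| = 0.017000
F(3.053380) = -0.072811
t₄ = 3.053380 − (-0.072811)·(0.017000)/(0.523837) = 3.055743;  |Δ| = 0.002363
F(3.055743) = 0.000418
t₅ = 3.055743 − 0.000418·(0.002363)/(0.073229) = 3.055729;  |Δ| = 0.000014
|t₅ − t₄| = 0.000014 < 10^{-3}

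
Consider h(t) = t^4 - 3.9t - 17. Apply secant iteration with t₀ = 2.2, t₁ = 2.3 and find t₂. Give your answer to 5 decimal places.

2.25168

h(2.2) = -2.1544000, h(2.3) = 2.0141000
t₂ = 2.3000000 − 2.0141000·(2.3000000 − 2.2000000) / (2.0141000 − (-2.1544000)) = 2.3000000 − (0.2014100)/(4.1685000) = 2.2516829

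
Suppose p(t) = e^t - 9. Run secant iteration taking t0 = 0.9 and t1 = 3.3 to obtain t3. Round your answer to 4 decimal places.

p(0.9) = -6.540397, p(3.3) = 18.112639
t2 = 3.300000 − 18.112639·(3.300000 − 0.900000) / (18.112639 − (-6.540397)) = 3.300000 − (43.470333)/(24.653036) = 1.536715
p(1.536715) = -4.350709
t3 = 1.536715 − (-4.350709)·(1.536715 − 3.300000) / (-4.350709 − 18.112639) = 1.536715 − (7.671540)/(-22.463348) = 1.878228

1.8782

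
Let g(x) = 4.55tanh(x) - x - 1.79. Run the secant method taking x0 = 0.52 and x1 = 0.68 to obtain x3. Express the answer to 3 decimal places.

0.576

g(0.52) = -0.13646, g(0.68) = 0.22141
x2 = 0.68000 − 0.22141·(0.68000 − 0.52000) / (0.22141 − (-0.13646)) = 0.68000 − (0.03543)/(0.35788) = 0.58101
g(0.58101) = 0.01046
x3 = 0.58101 − 0.01046·(0.58101 − 0.68000) / (0.01046 − 0.22141) = 0.58101 − (-0.00104)/(-0.21096) = 0.57610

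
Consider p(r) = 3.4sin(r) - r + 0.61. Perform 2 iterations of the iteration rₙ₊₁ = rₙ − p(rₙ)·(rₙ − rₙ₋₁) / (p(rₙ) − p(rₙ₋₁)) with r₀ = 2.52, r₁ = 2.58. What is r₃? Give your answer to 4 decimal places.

2.5385

p(2.52) = 0.069924, p(2.58) = -0.159381
r₂ = 2.580000 − (-0.159381)·(2.580000 − 2.520000) / (-0.159381 − 0.069924) = 2.580000 − (-0.009563)/(-0.229306) = 2.538296
p(2.538296) = 0.000728
r₃ = 2.538296 − 0.000728·(2.538296 − 2.580000) / (0.000728 − (-0.159381)) = 2.538296 − (-0.000030)/(0.160109) = 2.538486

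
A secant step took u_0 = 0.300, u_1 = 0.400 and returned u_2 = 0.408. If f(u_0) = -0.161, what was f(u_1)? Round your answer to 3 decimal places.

The secant line through (0.300, -0.161) and (0.400, f(u_1)) crosses zero at u_2 = 0.408.
So (0.300, -0.161), (0.400, f(u_1)), (0.408, 0) are collinear:
f(u_1) = -0.161 · (0.400 − 0.408) / (0.300 − 0.408) = -0.161 · (-0.00800)/(-0.10800) = -0.01193

-0.012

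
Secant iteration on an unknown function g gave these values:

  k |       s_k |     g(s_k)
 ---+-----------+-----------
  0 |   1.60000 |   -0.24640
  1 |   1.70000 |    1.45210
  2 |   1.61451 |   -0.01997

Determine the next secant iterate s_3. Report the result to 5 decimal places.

s_3 = 1.61451 − (-0.01997)·(1.61451 − 1.70000) / (-0.01997 − 1.45210)
   = 1.61451 − (0.0017072)/(-1.4720700) = 1.6156698

1.61567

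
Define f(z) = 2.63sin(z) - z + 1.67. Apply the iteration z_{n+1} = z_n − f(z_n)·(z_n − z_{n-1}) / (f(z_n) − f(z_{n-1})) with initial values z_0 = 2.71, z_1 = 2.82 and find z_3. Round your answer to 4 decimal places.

f(2.71) = 0.060176, f(2.82) = -0.318715
z_2 = 2.820000 − (-0.318715)·(2.820000 − 2.710000) / (-0.318715 − 0.060176) = 2.820000 − (-0.035059)/(-0.378891) = 2.727470
f(2.727470) = 0.000806
z_3 = 2.727470 − 0.000806·(2.727470 − 2.820000) / (0.000806 − (-0.318715)) = 2.727470 − (-0.000075)/(0.319521) = 2.727704

2.7277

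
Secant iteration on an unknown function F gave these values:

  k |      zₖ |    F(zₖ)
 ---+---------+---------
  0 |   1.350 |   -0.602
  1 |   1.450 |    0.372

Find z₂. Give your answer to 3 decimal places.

z₂ = 1.450 − 0.372·(1.450 − 1.350) / (0.372 − (-0.602))
   = 1.450 − (0.03720)/(0.97400) = 1.41181

1.412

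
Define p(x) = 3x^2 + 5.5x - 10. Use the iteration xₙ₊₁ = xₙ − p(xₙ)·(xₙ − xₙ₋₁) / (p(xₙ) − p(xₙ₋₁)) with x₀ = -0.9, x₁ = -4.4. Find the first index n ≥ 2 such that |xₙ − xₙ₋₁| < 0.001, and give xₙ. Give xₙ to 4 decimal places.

n = 7, xₙ = -2.9596

p(-0.9) = -12.520000, p(-4.4) = 23.880000
x₂ = -4.400000 − 23.880000·(-3.500000)/(36.400000) = -2.103846;  |Δ| = 2.296154
p(-2.103846) = -8.292648
x₃ = -2.103846 − (-8.292648)·(2.296154)/(-32.172648) = -2.695690;  |Δ| = 0.591844
p(-2.695690) = -3.026057
x₄ = -2.695690 − (-3.026057)·(-0.591844)/(5.266591) = -3.035750;  |Δ| = 0.340060
p(-3.035750) = 0.950708
x₅ = -3.035750 − 0.950708·(-0.340060)/(3.976766) = -2.954453;  |Δ| = 0.081297
p(-2.954453) = -0.063110
x₆ = -2.954453 − (-0.063110)·(0.081297)/(-1.013818) = -2.959514;  |Δ| = 0.005061
p(-2.959514) = -0.001157
x₇ = -2.959514 − (-0.001157)·(-0.005061)/(0.061952) = -2.959609;  |Δ| = 0.000095
|x₇ − x₆| = 0.000095 < 0.001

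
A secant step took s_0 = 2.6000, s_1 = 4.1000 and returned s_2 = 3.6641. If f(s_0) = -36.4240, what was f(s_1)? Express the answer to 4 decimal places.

The secant line through (2.6000, -36.4240) and (4.1000, f(s_1)) crosses zero at s_2 = 3.6641.
So (2.6000, -36.4240), (4.1000, f(s_1)), (3.6641, 0) are collinear:
f(s_1) = -36.4240 · (4.1000 − 3.6641) / (2.6000 − 3.6641) = -36.4240 · (0.435900)/(-1.064100) = 14.920798

14.9208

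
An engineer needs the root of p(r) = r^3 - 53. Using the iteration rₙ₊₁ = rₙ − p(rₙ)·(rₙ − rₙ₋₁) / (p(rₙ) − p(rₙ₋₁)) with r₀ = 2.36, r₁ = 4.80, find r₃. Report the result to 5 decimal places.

p(2.36) = -39.8557440, p(4.80) = 57.5920000
r₂ = 4.8000000 − 57.5920000·(4.8000000 − 2.3600000) / (57.5920000 − (-39.8557440)) = 4.8000000 − (140.5244800)/(97.4477440) = 3.3579504
p(3.3579504) = -15.1363191
r₃ = 3.3579504 − (-15.1363191)·(3.3579504 − 4.8000000) / (-15.1363191 − 57.5920000) = 3.3579504 − (21.8273228)/(-72.7283191) = 3.6580718

3.65807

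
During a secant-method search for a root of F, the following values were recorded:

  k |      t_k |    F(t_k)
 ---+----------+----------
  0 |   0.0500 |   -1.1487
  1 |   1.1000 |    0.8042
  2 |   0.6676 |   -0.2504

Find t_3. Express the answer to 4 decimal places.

0.7703

t_3 = 0.6676 − (-0.2504)·(0.6676 − 1.1000) / (-0.2504 − 0.8042)
   = 0.6676 − (0.108273)/(-1.054600) = 0.770267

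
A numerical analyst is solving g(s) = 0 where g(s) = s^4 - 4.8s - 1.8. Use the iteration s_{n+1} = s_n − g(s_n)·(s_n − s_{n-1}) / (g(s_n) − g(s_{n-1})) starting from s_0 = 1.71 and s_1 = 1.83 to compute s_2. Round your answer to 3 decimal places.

g(1.71) = -1.45764, g(1.83) = 0.63113
s_2 = 1.83000 − 0.63113·(1.83000 − 1.71000) / (0.63113 − (-1.45764)) = 1.83000 − (0.07574)/(2.08877) = 1.79374

1.794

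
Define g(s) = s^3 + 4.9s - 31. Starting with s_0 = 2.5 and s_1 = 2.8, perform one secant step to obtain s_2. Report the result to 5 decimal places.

2.62024

g(2.5) = -3.1250000, g(2.8) = 4.6720000
s_2 = 2.8000000 − 4.6720000·(2.8000000 − 2.5000000) / (4.6720000 − (-3.1250000)) = 2.8000000 − (1.4016000)/(7.7970000) = 2.6202386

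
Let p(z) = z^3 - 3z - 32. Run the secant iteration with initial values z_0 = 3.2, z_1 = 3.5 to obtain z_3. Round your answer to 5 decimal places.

3.48885

p(3.2) = -8.8320000, p(3.5) = 0.3750000
z_2 = 3.5000000 − 0.3750000·(3.5000000 − 3.2000000) / (0.3750000 − (-8.8320000)) = 3.5000000 − (0.1125000)/(9.2070000) = 3.4877810
p(3.4877810) = -0.0358242
z_3 = 3.4877810 − (-0.0358242)·(3.4877810 − 3.5000000) / (-0.0358242 − 0.3750000) = 3.4877810 − (0.0004377)/(-0.4108242) = 3.4888465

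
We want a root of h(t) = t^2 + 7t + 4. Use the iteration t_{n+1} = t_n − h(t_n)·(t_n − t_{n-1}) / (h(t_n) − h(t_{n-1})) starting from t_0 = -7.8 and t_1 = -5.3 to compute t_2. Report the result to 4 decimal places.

h(-7.8) = 10.240000, h(-5.3) = -5.010000
t_2 = -5.300000 − (-5.010000)·(-5.300000 − (-7.800000)) / (-5.010000 − 10.240000) = -5.300000 − (-12.525000)/(-15.250000) = -6.121311

-6.1213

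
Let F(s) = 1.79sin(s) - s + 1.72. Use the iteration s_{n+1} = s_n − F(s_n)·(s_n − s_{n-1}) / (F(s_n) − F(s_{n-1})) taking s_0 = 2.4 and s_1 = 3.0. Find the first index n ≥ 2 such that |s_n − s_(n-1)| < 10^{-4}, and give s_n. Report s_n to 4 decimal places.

n = 5, s_n = 2.6168

F(2.4) = 0.529079, F(3.0) = -1.027395
s_2 = 3.000000 − (-1.027395)·(0.600000)/(-1.556474) = 2.603953;  |Δ| = 0.396047
F(2.603953) = 0.032724
s_3 = 2.603953 − 0.032724·(-0.396047)/(1.060119) = 2.616178;  |Δ| = 0.012225
F(2.616178) = 0.001635
s_4 = 2.616178 − 0.001635·(0.012225)/(-0.031089) = 2.616821;  |Δ| = 0.000643
F(2.616821) = -0.000004
s_5 = 2.616821 − (-0.000004)·(0.000643)/(-0.001639) = 2.616820;  |Δ| = 0.000001
|s_5 − s_4| = 0.000001 < 10^{-4}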